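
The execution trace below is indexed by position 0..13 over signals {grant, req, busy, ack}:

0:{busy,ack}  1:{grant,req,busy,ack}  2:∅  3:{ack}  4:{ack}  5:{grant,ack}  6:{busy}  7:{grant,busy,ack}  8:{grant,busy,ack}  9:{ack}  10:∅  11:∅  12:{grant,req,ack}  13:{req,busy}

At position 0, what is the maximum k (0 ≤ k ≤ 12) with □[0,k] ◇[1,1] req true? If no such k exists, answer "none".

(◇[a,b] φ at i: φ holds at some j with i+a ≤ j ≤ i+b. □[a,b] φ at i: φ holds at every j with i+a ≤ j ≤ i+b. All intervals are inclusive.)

0

◇[1,1] req must hold from j=0 onward; find where it first fails.
  j=0: holds
  j=1: fails
Holds on [0,0], so largest k = 0.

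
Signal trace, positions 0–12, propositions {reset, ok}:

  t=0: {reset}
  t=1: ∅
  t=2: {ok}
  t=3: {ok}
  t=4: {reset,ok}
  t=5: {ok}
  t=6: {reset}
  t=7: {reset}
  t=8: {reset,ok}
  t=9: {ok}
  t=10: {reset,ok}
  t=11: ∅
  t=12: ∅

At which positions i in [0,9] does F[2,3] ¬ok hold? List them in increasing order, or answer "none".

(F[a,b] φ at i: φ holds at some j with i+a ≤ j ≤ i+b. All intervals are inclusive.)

Evaluate at each i in [0,9]:
  i=0: ✗ (none in [2,3])
  i=1: ✗ (none in [3,4])
  i=2: ✗ (none in [4,5])
  i=3: ✓ (witness j=6)
  i=4: ✓ (witness j=6)
  i=5: ✓ (witness j=7)
  i=6: ✗ (none in [8,9])
  i=7: ✗ (none in [9,10])
  i=8: ✓ (witness j=11)
  i=9: ✓ (witness j=11)

3, 4, 5, 8, 9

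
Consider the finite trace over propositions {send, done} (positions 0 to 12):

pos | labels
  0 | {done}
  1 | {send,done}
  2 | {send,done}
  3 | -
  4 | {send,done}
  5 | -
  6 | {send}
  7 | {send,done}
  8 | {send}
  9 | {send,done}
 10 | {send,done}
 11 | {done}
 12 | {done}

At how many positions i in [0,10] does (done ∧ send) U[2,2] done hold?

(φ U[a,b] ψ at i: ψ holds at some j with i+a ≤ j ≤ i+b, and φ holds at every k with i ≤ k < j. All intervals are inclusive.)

1

Evaluate at each i in [0,10]:
  i=0: ✗ (lhs fails at k=0 before rhs at j=2)
  i=1: ✗ (no rhs in [3,3])
  i=2: ✗ (lhs fails at k=3 before rhs at j=4)
  i=3: ✗ (no rhs in [5,5])
  i=4: ✗ (no rhs in [6,6])
  i=5: ✗ (lhs fails at k=5 before rhs at j=7)
  i=6: ✗ (no rhs in [8,8])
  i=7: ✗ (lhs fails at k=8 before rhs at j=9)
  i=8: ✗ (lhs fails at k=8 before rhs at j=10)
  i=9: ✓ (rhs at j=11; lhs holds on [9,10])
  i=10: ✗ (lhs fails at k=11 before rhs at j=12)
Positions where it holds: {9} → 1.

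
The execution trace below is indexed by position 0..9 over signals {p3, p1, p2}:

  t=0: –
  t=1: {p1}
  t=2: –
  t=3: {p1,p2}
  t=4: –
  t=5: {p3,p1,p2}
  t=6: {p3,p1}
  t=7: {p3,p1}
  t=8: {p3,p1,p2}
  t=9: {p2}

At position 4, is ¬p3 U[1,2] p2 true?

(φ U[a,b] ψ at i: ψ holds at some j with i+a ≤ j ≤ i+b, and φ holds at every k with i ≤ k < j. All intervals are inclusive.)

Need some j in [5,6] with p2, and ¬p3 at every k in [4,j-1].
  j=5: p2 holds; ¬p3 holds at every k in [4,4] → satisfied.

Yes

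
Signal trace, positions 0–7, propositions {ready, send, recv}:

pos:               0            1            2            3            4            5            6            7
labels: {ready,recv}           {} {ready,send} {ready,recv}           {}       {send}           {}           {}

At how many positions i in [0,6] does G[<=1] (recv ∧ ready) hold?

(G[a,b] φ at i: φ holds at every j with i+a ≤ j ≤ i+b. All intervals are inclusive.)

0

Evaluate at each i in [0,6]:
  i=0: ✗ (fails at j=1)
  i=1: ✗ (fails at j=1)
  i=2: ✗ (fails at j=2)
  i=3: ✗ (fails at j=4)
  i=4: ✗ (fails at j=4)
  i=5: ✗ (fails at j=5)
  i=6: ✗ (fails at j=6)
Positions where it holds: {} → 0.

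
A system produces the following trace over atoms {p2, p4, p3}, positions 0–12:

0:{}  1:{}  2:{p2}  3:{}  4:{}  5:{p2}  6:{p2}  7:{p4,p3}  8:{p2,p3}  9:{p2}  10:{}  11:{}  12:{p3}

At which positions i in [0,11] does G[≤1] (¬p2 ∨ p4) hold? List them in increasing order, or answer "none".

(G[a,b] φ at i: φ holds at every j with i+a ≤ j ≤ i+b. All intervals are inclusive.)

Evaluate at each i in [0,11]:
  i=0: ✓ (all of [0,1])
  i=1: ✗ (fails at j=2)
  i=2: ✗ (fails at j=2)
  i=3: ✓ (all of [3,4])
  i=4: ✗ (fails at j=5)
  i=5: ✗ (fails at j=5)
  i=6: ✗ (fails at j=6)
  i=7: ✗ (fails at j=8)
  i=8: ✗ (fails at j=8)
  i=9: ✗ (fails at j=9)
  i=10: ✓ (all of [10,11])
  i=11: ✓ (all of [11,12])

0, 3, 10, 11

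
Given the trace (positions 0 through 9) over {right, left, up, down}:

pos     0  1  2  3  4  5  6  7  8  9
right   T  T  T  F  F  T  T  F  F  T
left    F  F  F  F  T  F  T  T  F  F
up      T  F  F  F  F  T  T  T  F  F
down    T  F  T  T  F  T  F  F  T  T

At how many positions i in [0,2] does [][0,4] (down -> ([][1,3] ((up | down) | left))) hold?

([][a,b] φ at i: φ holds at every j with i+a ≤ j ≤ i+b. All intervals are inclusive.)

2

Evaluate at each i in [0,2]:
  i=0: ✗ (fails at j=0)
  i=1: ✓ (all of [1,5])
  i=2: ✓ (all of [2,6])
Positions where it holds: {1, 2} → 2.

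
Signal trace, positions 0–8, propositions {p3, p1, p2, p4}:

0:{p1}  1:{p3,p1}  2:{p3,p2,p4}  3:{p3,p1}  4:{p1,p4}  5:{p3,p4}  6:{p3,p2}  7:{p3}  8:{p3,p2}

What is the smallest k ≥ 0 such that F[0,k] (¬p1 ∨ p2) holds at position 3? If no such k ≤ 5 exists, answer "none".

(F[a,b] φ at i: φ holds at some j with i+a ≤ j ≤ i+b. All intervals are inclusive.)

2

Scan j = 3,4,… for (¬p1 ∨ p2):
  j=3: fails
  j=4: fails
  j=5: holds
First hit at j=5, so smallest k = 5-3 = 2.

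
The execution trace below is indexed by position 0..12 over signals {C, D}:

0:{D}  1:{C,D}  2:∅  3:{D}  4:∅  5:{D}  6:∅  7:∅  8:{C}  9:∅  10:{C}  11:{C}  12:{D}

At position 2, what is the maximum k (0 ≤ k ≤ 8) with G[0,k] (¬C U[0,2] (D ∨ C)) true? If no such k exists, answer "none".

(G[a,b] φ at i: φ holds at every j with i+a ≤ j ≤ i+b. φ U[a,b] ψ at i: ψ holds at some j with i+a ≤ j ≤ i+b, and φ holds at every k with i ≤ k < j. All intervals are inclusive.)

8

(¬C U[0,2] (D ∨ C)) must hold from j=2 onward; find where it first fails.
  j=2: holds
  j=3: holds
  j=4: holds
  j=5: holds
  j=6: holds
  j=7: holds
  j=8: holds
  j=9: holds
  j=10: holds
Holds through j=10; largest k = 8.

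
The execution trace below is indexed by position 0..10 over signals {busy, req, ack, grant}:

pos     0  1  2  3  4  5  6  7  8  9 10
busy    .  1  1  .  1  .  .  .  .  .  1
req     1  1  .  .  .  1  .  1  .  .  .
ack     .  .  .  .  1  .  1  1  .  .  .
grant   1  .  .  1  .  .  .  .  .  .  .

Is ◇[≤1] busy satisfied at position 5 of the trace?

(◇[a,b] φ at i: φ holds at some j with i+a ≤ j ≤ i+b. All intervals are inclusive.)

Check busy at each j in [5,6]:
  j=5: false
  j=6: false
No position in the window satisfies it → formula fails.

Does not hold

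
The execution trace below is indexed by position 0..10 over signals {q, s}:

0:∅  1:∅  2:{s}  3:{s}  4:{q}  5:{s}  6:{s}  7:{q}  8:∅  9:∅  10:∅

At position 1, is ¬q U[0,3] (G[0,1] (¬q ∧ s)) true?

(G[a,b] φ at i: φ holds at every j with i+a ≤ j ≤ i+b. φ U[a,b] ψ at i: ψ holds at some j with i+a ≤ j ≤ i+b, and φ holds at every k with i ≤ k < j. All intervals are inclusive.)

Yes

Need some j in [1,4] with G[0,1] (¬q ∧ s), and ¬q at every k in [1,j-1].
  j=1: G[0,1] (¬q ∧ s) — fails at 1.
  j=2: G[0,1] (¬q ∧ s) holds; ¬q holds at every k in [1,1] → satisfied.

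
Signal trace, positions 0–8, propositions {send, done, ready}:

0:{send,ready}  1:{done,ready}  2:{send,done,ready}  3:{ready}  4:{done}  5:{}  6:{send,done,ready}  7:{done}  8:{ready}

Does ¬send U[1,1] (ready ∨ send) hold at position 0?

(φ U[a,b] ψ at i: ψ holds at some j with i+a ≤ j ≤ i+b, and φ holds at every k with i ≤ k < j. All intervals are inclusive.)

Does not hold

Need some j in [1,1] with (ready ∨ send), and ¬send at every k in [0,j-1].
  j=1: (ready ∨ send) holds, but ¬send fails at k=0 → not this j.
No j in the window works → until fails.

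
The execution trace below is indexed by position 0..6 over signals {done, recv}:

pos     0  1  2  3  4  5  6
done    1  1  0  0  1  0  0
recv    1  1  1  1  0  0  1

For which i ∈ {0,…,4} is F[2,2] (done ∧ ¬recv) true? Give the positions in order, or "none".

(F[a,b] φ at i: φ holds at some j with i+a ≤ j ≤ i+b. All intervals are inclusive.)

2

Evaluate at each i in [0,4]:
  i=0: ✗ (none in [2,2])
  i=1: ✗ (none in [3,3])
  i=2: ✓ (witness j=4)
  i=3: ✗ (none in [5,5])
  i=4: ✗ (none in [6,6])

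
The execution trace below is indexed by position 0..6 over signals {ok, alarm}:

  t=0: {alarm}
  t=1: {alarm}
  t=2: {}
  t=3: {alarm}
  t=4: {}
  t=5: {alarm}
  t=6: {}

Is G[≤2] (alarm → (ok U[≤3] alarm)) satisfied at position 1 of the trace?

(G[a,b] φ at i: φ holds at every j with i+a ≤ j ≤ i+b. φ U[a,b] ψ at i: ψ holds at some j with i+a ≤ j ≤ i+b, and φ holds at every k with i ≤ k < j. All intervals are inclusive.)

Check (alarm → (ok U[≤3] alarm)) at every j in [1,3]:
  j=1: antecedent true; consequent holds → ✓
  j=2: antecedent false → ✓
  j=3: antecedent true; consequent holds → ✓
All positions satisfy it → formula holds.

Holds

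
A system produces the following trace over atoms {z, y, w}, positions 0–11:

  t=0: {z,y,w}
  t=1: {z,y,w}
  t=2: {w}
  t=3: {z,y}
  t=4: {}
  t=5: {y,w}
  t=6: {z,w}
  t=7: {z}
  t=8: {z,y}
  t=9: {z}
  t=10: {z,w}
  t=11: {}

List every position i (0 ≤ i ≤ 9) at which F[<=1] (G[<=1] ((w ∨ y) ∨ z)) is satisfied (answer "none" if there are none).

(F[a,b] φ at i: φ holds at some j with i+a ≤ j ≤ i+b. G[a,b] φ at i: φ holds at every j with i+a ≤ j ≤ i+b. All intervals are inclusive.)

Evaluate at each i in [0,9]:
  i=0: ✓ (witness j=0)
  i=1: ✓ (witness j=1)
  i=2: ✓ (witness j=2)
  i=3: ✗ (none in [3,4])
  i=4: ✓ (witness j=5)
  i=5: ✓ (witness j=5)
  i=6: ✓ (witness j=6)
  i=7: ✓ (witness j=7)
  i=8: ✓ (witness j=8)
  i=9: ✓ (witness j=9)

0, 1, 2, 4, 5, 6, 7, 8, 9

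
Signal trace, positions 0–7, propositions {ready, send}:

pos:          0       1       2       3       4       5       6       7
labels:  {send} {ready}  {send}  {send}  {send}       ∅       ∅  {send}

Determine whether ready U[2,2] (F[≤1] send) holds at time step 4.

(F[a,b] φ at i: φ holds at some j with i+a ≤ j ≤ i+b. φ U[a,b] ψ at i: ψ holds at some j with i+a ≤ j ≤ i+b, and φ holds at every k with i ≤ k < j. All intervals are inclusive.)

Need some j in [6,6] with F[≤1] send, and ready at every k in [4,j-1].
  j=6: F[≤1] send holds, but ready fails at k=4 → not this j.
No j in the window works → until fails.

False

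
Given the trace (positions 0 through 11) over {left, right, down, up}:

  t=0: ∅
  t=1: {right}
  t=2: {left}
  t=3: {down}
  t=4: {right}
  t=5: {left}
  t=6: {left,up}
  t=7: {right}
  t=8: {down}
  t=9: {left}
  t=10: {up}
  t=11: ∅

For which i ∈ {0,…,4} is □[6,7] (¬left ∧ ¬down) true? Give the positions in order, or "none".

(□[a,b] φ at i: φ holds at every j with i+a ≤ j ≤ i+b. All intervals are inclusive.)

Evaluate at each i in [0,4]:
  i=0: ✗ (fails at j=6)
  i=1: ✗ (fails at j=8)
  i=2: ✗ (fails at j=8)
  i=3: ✗ (fails at j=9)
  i=4: ✓ (all of [10,11])

4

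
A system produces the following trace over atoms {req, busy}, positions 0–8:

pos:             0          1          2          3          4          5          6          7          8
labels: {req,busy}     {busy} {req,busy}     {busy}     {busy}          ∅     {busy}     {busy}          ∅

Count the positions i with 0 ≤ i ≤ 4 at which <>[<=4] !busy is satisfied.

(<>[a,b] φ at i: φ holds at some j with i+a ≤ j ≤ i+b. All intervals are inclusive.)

Evaluate at each i in [0,4]:
  i=0: ✗ (none in [0,4])
  i=1: ✓ (witness j=5)
  i=2: ✓ (witness j=5)
  i=3: ✓ (witness j=5)
  i=4: ✓ (witness j=5)
Positions where it holds: {1, 2, 3, 4} → 4.

4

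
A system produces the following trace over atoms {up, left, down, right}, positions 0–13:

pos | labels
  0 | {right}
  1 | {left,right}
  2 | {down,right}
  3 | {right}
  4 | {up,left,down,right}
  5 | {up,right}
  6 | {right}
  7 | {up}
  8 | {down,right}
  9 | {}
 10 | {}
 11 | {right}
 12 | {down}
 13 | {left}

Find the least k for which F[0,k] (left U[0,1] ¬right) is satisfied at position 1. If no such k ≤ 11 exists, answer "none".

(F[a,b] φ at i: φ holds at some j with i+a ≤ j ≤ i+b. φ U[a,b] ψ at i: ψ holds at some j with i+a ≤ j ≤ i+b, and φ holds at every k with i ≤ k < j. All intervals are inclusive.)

6

Scan j = 1,2,… for (left U[0,1] ¬right):
  j=1: fails
  j=2: fails
  j=3: fails
  j=4: fails
  j=5: fails
  j=6: fails
  j=7: holds
First hit at j=7, so smallest k = 7-1 = 6.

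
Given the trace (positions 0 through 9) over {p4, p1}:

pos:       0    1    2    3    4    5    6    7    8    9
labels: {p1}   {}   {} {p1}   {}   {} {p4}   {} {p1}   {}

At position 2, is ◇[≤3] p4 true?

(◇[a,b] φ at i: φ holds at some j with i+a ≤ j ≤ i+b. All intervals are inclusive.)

False

Check p4 at each j in [2,5]:
  j=2: false
  j=3: false
  j=4: false
  j=5: false
No position in the window satisfies it → formula fails.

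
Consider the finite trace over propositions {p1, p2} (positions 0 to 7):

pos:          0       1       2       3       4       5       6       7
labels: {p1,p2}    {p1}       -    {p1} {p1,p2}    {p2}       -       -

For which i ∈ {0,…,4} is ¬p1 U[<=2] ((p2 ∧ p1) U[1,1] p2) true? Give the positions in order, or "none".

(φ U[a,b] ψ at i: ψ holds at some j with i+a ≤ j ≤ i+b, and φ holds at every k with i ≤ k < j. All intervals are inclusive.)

Evaluate at each i in [0,4]:
  i=0: ✗ (no rhs in [0,2])
  i=1: ✗ (no rhs in [1,3])
  i=2: ✗ (lhs fails at k=3 before rhs at j=4)
  i=3: ✗ (lhs fails at k=3 before rhs at j=4)
  i=4: ✓ (rhs at j=4)

4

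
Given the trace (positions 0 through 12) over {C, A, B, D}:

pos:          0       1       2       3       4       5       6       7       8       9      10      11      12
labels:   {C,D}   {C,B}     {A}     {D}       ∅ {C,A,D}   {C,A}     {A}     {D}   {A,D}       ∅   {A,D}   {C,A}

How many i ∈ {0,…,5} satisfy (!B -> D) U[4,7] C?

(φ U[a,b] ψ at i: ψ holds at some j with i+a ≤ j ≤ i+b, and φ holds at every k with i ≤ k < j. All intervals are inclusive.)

0

Evaluate at each i in [0,5]:
  i=0: ✗ (lhs fails at k=2 before rhs at j=5)
  i=1: ✗ (lhs fails at k=2 before rhs at j=5)
  i=2: ✗ (lhs fails at k=2 before rhs at j=6)
  i=3: ✗ (no rhs in [7,10])
  i=4: ✗ (no rhs in [8,11])
  i=5: ✗ (lhs fails at k=6 before rhs at j=12)
Positions where it holds: {} → 0.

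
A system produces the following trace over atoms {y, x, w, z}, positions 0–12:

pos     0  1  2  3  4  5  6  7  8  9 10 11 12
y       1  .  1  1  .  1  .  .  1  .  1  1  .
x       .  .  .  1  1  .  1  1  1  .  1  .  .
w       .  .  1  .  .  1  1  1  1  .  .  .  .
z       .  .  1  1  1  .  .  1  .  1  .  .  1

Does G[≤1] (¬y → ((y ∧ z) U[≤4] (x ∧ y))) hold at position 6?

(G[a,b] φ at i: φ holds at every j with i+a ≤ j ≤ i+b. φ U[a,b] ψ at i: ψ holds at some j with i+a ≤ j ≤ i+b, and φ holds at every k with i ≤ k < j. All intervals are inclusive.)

Does not hold

Check (¬y → ((y ∧ z) U[≤4] (x ∧ y))) at every j in [6,7]:
  j=6: antecedent true; consequent fails → ✗
  j=7: antecedent true; consequent fails → ✗
Fails at j=6 → formula fails.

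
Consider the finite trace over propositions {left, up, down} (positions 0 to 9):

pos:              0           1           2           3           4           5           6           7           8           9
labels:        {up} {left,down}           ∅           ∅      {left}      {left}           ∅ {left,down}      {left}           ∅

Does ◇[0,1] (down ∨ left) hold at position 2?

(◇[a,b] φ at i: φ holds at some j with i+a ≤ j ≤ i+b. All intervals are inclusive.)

Does not hold

Check (down ∨ left) at each j in [2,3]:
  j=2: false
  j=3: false
No position in the window satisfies it → formula fails.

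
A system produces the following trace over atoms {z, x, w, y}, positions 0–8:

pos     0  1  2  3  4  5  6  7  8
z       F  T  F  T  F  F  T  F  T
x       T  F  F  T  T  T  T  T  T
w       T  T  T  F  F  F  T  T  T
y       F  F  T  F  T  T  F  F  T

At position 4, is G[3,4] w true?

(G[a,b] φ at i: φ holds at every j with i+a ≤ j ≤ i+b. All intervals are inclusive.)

True

Check w at every j in [7,8]:
  j=7: true
  j=8: true
All positions satisfy it → formula holds.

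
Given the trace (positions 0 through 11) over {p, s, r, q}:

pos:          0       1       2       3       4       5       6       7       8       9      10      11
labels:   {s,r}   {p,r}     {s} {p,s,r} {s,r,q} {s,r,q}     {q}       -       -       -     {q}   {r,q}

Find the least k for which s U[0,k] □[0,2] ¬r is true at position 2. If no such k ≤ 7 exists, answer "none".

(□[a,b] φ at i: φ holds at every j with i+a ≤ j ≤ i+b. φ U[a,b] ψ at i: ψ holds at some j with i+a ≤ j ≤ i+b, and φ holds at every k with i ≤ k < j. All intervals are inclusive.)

Need earliest j ≥ 2 with □[0,2] ¬r, and s at every k in [2,j-1].
  j=2: rhs fails.
  j=3: rhs fails.
  j=4: rhs fails.
  j=5: rhs fails.
  j=6: rhs holds; lhs holds on [2,5]. k = 4.

4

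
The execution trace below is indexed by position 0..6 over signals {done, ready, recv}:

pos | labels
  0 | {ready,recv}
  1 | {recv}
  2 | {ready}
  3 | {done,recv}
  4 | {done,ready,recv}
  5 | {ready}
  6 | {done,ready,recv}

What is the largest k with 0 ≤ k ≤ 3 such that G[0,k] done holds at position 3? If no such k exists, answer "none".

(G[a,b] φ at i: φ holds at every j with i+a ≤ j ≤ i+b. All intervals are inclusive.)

1

done must hold from j=3 onward; find where it first fails.
  j=3: holds
  j=4: holds
  j=5: fails
Holds on [3,4], so largest k = 1.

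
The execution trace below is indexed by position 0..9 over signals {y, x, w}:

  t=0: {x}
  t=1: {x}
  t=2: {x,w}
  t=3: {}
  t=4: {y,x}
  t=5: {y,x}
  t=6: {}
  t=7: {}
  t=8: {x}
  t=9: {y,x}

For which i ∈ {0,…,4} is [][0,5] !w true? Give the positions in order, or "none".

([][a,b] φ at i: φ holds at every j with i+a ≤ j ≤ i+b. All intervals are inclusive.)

Evaluate at each i in [0,4]:
  i=0: ✗ (fails at j=2)
  i=1: ✗ (fails at j=2)
  i=2: ✗ (fails at j=2)
  i=3: ✓ (all of [3,8])
  i=4: ✓ (all of [4,9])

3, 4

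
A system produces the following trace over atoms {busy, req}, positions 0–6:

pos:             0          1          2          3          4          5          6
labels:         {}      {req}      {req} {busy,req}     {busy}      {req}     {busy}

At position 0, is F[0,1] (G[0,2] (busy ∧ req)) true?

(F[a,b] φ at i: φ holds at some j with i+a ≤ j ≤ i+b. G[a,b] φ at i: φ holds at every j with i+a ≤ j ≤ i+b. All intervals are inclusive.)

Check G[0,2] (busy ∧ req) at each j in [0,1]:
  j=0: fails at 0
  j=1: fails at 1
No position in the window satisfies it → formula fails.

False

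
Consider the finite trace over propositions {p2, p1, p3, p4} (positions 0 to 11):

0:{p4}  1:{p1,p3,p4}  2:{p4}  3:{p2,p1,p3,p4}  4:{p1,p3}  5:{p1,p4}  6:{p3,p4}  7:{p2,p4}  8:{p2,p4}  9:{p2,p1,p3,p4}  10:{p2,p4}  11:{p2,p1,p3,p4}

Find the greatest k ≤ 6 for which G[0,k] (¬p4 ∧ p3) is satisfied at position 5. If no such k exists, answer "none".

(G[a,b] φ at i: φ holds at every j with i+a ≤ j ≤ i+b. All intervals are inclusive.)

(¬p4 ∧ p3) must hold from j=5 onward; find where it first fails.
  j=5: fails → no k works.

none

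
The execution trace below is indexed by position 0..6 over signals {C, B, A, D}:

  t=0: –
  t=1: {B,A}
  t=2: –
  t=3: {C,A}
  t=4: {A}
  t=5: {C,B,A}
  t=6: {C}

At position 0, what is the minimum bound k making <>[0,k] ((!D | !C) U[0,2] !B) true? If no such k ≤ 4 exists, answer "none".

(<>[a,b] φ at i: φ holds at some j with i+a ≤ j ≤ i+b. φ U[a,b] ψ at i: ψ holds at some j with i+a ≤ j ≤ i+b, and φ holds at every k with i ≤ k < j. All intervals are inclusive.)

Scan j = 0,1,… for ((!D | !C) U[0,2] !B):
  j=0: holds
First hit at j=0, so smallest k = 0-0 = 0.

0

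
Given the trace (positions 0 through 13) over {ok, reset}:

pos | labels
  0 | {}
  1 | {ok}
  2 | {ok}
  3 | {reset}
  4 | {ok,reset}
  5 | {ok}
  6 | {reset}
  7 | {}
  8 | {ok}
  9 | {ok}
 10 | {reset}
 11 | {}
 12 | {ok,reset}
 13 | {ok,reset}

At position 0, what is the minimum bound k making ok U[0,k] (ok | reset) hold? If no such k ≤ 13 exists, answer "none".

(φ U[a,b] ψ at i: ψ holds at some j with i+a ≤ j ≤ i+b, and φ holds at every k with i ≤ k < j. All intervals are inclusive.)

Need earliest j ≥ 0 with (ok | reset), and ok at every k in [0,j-1].
  j=0: rhs fails.
  j=1: rhs holds but lhs fails at k=0.
  j=2: rhs holds but lhs fails at k=0.
  j=3: rhs holds but lhs fails at k=0.
  j=4: rhs holds but lhs fails at k=0.
  j=5: rhs holds but lhs fails at k=0.
  j=6: rhs holds but lhs fails at k=0.
  j=7: rhs fails.
  j=8: rhs holds but lhs fails at k=0.
  j=9: rhs holds but lhs fails at k=0.
  j=10: rhs holds but lhs fails at k=0.
  j=11: rhs fails.
  j=12: rhs holds but lhs fails at k=0.
  j=13: rhs holds but lhs fails at k=0.
No witness within the range → none.

none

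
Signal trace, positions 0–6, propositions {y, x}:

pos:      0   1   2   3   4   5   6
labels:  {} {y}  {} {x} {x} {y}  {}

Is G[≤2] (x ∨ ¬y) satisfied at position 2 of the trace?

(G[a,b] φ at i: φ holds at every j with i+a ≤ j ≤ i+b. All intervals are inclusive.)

Holds

Check (x ∨ ¬y) at every j in [2,4]:
  j=2: true
  j=3: true
  j=4: true
All positions satisfy it → formula holds.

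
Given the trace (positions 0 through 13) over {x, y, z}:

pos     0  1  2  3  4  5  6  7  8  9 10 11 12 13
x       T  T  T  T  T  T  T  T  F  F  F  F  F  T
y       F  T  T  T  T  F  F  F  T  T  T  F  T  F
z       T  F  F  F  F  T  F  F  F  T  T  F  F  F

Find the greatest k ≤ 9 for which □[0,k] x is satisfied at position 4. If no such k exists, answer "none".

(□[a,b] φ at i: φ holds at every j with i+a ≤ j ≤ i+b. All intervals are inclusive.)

3

x must hold from j=4 onward; find where it first fails.
  j=4: holds
  j=5: holds
  j=6: holds
  j=7: holds
  j=8: fails
Holds on [4,7], so largest k = 3.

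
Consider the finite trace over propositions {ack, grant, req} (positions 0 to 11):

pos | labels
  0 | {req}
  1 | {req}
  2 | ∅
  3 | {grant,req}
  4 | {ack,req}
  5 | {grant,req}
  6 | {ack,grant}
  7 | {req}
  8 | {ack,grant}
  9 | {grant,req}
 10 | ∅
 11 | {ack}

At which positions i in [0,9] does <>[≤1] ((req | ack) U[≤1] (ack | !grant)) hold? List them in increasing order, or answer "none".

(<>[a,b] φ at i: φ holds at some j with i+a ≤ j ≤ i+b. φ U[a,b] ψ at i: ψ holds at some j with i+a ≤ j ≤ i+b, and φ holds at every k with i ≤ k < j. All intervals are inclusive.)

0, 1, 2, 3, 4, 5, 6, 7, 8, 9

Evaluate at each i in [0,9]:
  i=0: ✓ (witness j=0)
  i=1: ✓ (witness j=1)
  i=2: ✓ (witness j=2)
  i=3: ✓ (witness j=3)
  i=4: ✓ (witness j=4)
  i=5: ✓ (witness j=5)
  i=6: ✓ (witness j=6)
  i=7: ✓ (witness j=7)
  i=8: ✓ (witness j=8)
  i=9: ✓ (witness j=9)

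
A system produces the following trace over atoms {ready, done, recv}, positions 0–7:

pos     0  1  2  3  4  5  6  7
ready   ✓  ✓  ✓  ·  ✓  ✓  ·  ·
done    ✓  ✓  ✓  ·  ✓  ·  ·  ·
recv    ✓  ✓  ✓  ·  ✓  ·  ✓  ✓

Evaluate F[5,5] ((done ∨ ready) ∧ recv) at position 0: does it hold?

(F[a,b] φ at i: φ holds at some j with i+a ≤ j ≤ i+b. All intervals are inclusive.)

No

Check ((done ∨ ready) ∧ recv) at each j in [5,5]:
  j=5: false
No position in the window satisfies it → formula fails.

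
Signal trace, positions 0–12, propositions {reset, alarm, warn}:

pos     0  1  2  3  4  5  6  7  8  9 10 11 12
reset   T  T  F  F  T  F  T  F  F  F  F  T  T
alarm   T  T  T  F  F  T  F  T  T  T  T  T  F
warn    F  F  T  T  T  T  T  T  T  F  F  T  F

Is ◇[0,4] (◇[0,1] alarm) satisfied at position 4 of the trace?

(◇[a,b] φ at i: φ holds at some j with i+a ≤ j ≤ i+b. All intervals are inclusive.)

True

Check ◇[0,1] alarm at each j in [4,8]:
  j=4: holds (witness at 5)
  j=5: holds (witness at 5)
  j=6: holds (witness at 7)
  j=7: holds (witness at 7)
  j=8: holds (witness at 8)
Found at j=4 → formula holds.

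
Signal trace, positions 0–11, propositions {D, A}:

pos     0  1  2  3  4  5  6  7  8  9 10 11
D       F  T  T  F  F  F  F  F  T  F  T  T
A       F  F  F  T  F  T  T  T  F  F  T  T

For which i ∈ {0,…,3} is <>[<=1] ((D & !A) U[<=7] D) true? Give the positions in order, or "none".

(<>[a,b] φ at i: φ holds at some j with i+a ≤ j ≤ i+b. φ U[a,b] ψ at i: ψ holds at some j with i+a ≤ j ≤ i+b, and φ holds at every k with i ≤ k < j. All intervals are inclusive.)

0, 1, 2

Evaluate at each i in [0,3]:
  i=0: ✓ (witness j=1)
  i=1: ✓ (witness j=1)
  i=2: ✓ (witness j=2)
  i=3: ✗ (none in [3,4])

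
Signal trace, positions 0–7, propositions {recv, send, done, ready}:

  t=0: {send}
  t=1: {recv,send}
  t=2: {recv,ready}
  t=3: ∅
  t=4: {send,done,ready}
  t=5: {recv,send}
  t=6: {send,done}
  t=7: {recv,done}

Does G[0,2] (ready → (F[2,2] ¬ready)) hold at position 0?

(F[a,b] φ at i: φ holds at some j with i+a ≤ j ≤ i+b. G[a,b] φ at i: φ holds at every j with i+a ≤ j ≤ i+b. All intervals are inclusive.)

No

Check (ready → (F[2,2] ¬ready)) at every j in [0,2]:
  j=0: antecedent false → ✓
  j=1: antecedent false → ✓
  j=2: antecedent true; consequent fails (none in [4,4]) → ✗
Fails at j=2 → formula fails.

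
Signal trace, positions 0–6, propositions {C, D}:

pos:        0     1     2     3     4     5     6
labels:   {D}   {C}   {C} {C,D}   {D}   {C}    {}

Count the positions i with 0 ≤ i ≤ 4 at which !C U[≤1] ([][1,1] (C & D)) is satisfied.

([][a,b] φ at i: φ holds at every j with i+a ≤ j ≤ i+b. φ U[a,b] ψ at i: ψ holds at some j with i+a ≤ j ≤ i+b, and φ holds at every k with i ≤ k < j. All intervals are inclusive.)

1

Evaluate at each i in [0,4]:
  i=0: ✗ (no rhs in [0,1])
  i=1: ✗ (lhs fails at k=1 before rhs at j=2)
  i=2: ✓ (rhs at j=2)
  i=3: ✗ (no rhs in [3,4])
  i=4: ✗ (no rhs in [4,5])
Positions where it holds: {2} → 1.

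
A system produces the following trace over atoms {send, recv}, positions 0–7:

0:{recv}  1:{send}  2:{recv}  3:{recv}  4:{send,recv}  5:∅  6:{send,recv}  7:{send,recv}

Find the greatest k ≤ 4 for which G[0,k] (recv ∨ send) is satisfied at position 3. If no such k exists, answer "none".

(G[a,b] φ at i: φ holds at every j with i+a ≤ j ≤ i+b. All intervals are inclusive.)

(recv ∨ send) must hold from j=3 onward; find where it first fails.
  j=3: holds
  j=4: holds
  j=5: fails
Holds on [3,4], so largest k = 1.

1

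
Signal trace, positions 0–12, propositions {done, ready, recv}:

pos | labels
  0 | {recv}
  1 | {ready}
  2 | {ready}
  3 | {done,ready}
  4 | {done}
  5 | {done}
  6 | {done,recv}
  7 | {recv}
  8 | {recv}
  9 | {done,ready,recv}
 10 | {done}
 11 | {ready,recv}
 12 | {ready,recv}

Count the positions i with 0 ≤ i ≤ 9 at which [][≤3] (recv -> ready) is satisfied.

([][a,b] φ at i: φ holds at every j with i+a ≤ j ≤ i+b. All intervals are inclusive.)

3

Evaluate at each i in [0,9]:
  i=0: ✗ (fails at j=0)
  i=1: ✓ (all of [1,4])
  i=2: ✓ (all of [2,5])
  i=3: ✗ (fails at j=6)
  i=4: ✗ (fails at j=6)
  i=5: ✗ (fails at j=6)
  i=6: ✗ (fails at j=6)
  i=7: ✗ (fails at j=7)
  i=8: ✗ (fails at j=8)
  i=9: ✓ (all of [9,12])
Positions where it holds: {1, 2, 9} → 3.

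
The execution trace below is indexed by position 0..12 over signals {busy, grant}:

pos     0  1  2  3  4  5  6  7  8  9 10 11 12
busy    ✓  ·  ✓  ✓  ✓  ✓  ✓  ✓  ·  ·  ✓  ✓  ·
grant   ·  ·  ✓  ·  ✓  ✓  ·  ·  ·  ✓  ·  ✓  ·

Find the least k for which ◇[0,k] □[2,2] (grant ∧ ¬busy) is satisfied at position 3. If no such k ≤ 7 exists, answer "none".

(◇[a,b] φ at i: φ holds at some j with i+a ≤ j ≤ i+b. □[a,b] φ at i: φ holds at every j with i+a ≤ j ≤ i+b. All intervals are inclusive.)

Scan j = 3,4,… for □[2,2] (grant ∧ ¬busy):
  j=3: fails
  j=4: fails
  j=5: fails
  j=6: fails
  j=7: holds
First hit at j=7, so smallest k = 7-3 = 4.

4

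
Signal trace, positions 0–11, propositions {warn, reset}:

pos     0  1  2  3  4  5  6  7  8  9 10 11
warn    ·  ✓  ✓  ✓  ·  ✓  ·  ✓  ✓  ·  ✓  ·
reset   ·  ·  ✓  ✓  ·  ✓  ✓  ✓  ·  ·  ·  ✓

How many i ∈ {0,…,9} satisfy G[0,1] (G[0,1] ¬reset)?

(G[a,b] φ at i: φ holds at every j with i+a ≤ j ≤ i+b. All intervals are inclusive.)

1

Evaluate at each i in [0,9]:
  i=0: ✗ (fails at j=1)
  i=1: ✗ (fails at j=1)
  i=2: ✗ (fails at j=2)
  i=3: ✗ (fails at j=3)
  i=4: ✗ (fails at j=4)
  i=5: ✗ (fails at j=5)
  i=6: ✗ (fails at j=6)
  i=7: ✗ (fails at j=7)
  i=8: ✓ (all of [8,9])
  i=9: ✗ (fails at j=10)
Positions where it holds: {8} → 1.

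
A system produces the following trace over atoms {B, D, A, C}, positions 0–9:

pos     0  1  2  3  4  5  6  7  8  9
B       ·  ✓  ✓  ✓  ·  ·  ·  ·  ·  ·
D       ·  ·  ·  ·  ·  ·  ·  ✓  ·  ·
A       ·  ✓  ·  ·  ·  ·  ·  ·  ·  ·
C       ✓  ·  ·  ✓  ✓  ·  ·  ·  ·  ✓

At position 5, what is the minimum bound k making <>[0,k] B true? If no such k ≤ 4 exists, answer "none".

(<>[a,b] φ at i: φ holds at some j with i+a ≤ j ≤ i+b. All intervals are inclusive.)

Scan j = 5,6,… for B:
  j=5: fails
  j=6: fails
  j=7: fails
  j=8: fails
  j=9: fails
No j in [5,9] satisfies it → none.

none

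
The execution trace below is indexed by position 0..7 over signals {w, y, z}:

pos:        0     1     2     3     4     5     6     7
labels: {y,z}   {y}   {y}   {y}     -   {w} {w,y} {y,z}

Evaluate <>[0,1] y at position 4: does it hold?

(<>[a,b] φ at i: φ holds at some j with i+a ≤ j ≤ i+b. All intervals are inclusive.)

Check y at each j in [4,5]:
  j=4: false
  j=5: false
No position in the window satisfies it → formula fails.

False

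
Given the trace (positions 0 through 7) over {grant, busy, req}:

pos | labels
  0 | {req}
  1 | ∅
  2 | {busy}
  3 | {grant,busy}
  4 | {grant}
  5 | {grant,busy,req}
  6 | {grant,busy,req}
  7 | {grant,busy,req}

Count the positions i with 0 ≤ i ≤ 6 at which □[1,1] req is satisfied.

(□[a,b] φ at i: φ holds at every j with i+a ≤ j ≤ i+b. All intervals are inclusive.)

Evaluate at each i in [0,6]:
  i=0: ✗ (fails at j=1)
  i=1: ✗ (fails at j=2)
  i=2: ✗ (fails at j=3)
  i=3: ✗ (fails at j=4)
  i=4: ✓ (all of [5,5])
  i=5: ✓ (all of [6,6])
  i=6: ✓ (all of [7,7])
Positions where it holds: {4, 5, 6} → 3.

3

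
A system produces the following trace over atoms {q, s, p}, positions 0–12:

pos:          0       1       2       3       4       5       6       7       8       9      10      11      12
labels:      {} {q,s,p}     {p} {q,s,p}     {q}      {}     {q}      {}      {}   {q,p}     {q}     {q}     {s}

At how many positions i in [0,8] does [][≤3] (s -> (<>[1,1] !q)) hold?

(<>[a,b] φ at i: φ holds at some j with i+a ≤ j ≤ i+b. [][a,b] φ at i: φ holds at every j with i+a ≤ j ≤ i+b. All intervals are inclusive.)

5

Evaluate at each i in [0,8]:
  i=0: ✗ (fails at j=3)
  i=1: ✗ (fails at j=3)
  i=2: ✗ (fails at j=3)
  i=3: ✗ (fails at j=3)
  i=4: ✓ (all of [4,7])
  i=5: ✓ (all of [5,8])
  i=6: ✓ (all of [6,9])
  i=7: ✓ (all of [7,10])
  i=8: ✓ (all of [8,11])
Positions where it holds: {4, 5, 6, 7, 8} → 5.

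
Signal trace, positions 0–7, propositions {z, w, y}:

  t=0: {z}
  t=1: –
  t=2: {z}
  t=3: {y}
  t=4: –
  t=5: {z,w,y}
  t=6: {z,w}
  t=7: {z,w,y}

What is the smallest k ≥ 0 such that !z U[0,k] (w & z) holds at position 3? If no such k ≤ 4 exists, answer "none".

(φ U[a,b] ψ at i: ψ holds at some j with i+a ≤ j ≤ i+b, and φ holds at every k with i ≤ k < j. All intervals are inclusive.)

Need earliest j ≥ 3 with (w & z), and !z at every k in [3,j-1].
  j=3: rhs fails.
  j=4: rhs fails.
  j=5: rhs holds; lhs holds on [3,4]. k = 2.

2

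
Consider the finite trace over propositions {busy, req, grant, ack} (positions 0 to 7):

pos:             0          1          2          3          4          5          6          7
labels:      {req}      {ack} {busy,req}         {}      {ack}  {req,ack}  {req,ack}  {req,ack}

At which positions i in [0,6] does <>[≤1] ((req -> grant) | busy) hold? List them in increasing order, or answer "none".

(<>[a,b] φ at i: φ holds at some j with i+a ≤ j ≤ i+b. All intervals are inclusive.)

0, 1, 2, 3, 4

Evaluate at each i in [0,6]:
  i=0: ✓ (witness j=1)
  i=1: ✓ (witness j=1)
  i=2: ✓ (witness j=2)
  i=3: ✓ (witness j=3)
  i=4: ✓ (witness j=4)
  i=5: ✗ (none in [5,6])
  i=6: ✗ (none in [6,7])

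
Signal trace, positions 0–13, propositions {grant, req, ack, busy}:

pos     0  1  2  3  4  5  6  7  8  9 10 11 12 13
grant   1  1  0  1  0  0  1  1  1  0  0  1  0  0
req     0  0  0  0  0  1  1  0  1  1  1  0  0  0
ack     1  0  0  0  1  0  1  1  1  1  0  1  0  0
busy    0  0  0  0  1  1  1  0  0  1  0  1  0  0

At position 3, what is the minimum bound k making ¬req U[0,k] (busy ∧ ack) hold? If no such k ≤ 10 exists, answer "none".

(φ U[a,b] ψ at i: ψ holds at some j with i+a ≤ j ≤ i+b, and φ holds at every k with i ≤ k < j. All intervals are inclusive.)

Need earliest j ≥ 3 with (busy ∧ ack), and ¬req at every k in [3,j-1].
  j=3: rhs fails.
  j=4: rhs holds; lhs holds on [3,3]. k = 1.

1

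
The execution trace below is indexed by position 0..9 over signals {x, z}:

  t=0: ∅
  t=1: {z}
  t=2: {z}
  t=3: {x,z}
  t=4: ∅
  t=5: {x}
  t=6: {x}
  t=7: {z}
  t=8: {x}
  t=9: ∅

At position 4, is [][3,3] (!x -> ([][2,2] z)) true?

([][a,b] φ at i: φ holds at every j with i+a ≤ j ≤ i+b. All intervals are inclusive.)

False

Check (!x -> ([][2,2] z)) at every j in [7,7]:
  j=7: antecedent true; consequent fails at 9 → ✗
Fails at j=7 → formula fails.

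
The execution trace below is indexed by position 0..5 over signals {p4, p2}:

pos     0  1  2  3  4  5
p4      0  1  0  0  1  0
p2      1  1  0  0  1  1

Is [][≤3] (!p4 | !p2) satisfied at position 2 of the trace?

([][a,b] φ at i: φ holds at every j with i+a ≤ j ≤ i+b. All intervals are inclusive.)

False

Check (!p4 | !p2) at every j in [2,5]:
  j=2: true
  j=3: true
  j=4: false
  j=5: true
Fails at j=4 → formula fails.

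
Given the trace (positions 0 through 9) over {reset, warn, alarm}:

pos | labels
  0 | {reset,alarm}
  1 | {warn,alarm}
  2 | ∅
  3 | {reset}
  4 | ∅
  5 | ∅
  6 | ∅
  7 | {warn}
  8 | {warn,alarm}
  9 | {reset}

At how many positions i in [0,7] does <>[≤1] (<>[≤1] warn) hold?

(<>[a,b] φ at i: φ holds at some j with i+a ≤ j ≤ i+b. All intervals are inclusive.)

Evaluate at each i in [0,7]:
  i=0: ✓ (witness j=0)
  i=1: ✓ (witness j=1)
  i=2: ✗ (none in [2,3])
  i=3: ✗ (none in [3,4])
  i=4: ✗ (none in [4,5])
  i=5: ✓ (witness j=6)
  i=6: ✓ (witness j=6)
  i=7: ✓ (witness j=7)
Positions where it holds: {0, 1, 5, 6, 7} → 5.

5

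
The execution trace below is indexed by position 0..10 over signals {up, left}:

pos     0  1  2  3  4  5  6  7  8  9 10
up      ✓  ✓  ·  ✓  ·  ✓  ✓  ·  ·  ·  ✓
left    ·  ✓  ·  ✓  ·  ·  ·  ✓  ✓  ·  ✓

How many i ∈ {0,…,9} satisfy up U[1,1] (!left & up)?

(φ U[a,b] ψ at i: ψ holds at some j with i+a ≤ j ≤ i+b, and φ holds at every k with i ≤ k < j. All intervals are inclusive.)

1

Evaluate at each i in [0,9]:
  i=0: ✗ (no rhs in [1,1])
  i=1: ✗ (no rhs in [2,2])
  i=2: ✗ (no rhs in [3,3])
  i=3: ✗ (no rhs in [4,4])
  i=4: ✗ (lhs fails at k=4 before rhs at j=5)
  i=5: ✓ (rhs at j=6; lhs holds on [5,5])
  i=6: ✗ (no rhs in [7,7])
  i=7: ✗ (no rhs in [8,8])
  i=8: ✗ (no rhs in [9,9])
  i=9: ✗ (no rhs in [10,10])
Positions where it holds: {5} → 1.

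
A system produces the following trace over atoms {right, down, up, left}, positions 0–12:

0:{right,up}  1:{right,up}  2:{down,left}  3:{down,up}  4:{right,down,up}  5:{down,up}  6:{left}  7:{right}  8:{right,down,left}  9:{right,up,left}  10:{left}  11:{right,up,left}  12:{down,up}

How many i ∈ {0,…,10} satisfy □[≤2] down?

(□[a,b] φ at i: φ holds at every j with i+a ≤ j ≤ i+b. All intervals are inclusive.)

2

Evaluate at each i in [0,10]:
  i=0: ✗ (fails at j=0)
  i=1: ✗ (fails at j=1)
  i=2: ✓ (all of [2,4])
  i=3: ✓ (all of [3,5])
  i=4: ✗ (fails at j=6)
  i=5: ✗ (fails at j=6)
  i=6: ✗ (fails at j=6)
  i=7: ✗ (fails at j=7)
  i=8: ✗ (fails at j=9)
  i=9: ✗ (fails at j=9)
  i=10: ✗ (fails at j=10)
Positions where it holds: {2, 3} → 2.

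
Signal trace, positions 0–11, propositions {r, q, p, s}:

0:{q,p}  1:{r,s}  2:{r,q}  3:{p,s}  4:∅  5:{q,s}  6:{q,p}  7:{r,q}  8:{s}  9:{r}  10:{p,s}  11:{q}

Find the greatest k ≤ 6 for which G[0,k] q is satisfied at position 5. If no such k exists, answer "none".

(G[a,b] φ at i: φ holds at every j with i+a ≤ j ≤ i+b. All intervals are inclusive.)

2

q must hold from j=5 onward; find where it first fails.
  j=5: holds
  j=6: holds
  j=7: holds
  j=8: fails
Holds on [5,7], so largest k = 2.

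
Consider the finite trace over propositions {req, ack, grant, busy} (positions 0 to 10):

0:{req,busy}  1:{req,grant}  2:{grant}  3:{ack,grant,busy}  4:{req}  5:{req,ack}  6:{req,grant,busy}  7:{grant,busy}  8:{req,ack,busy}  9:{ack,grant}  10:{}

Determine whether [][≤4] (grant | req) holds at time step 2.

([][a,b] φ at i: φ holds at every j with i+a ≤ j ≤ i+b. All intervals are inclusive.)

Yes

Check (grant | req) at every j in [2,6]:
  j=2: true
  j=3: true
  j=4: true
  j=5: true
  j=6: true
All positions satisfy it → formula holds.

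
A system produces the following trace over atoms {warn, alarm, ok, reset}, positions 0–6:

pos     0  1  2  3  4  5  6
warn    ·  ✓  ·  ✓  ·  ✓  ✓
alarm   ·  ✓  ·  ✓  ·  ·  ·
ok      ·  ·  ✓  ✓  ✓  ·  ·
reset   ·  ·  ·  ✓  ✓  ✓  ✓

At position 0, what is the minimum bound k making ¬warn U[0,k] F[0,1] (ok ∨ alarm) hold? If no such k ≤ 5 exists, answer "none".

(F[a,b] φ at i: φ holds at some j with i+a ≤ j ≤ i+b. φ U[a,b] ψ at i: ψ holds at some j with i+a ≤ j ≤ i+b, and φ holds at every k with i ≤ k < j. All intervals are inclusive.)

Need earliest j ≥ 0 with F[0,1] (ok ∨ alarm), and ¬warn at every k in [0,j-1].
  j=0: rhs holds (empty prefix). k = 0.

0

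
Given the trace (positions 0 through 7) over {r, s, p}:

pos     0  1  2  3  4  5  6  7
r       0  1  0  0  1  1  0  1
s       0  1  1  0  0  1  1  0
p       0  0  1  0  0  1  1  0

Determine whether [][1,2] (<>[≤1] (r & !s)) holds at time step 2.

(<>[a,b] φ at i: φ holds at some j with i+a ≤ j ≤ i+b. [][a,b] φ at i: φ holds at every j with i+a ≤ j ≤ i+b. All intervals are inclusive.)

Check <>[≤1] (r & !s) at every j in [3,4]:
  j=3: holds (witness at 4)
  j=4: holds (witness at 4)
All positions satisfy it → formula holds.

Yes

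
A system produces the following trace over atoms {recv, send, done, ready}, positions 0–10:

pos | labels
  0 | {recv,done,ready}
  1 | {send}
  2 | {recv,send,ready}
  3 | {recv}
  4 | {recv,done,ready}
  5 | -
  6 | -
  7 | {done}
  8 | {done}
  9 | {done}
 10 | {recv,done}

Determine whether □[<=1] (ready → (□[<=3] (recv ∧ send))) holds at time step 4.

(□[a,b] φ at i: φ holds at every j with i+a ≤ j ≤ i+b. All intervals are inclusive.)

Does not hold

Check (ready → (□[<=3] (recv ∧ send))) at every j in [4,5]:
  j=4: antecedent true; consequent fails at 4 → ✗
  j=5: antecedent false → ✓
Fails at j=4 → formula fails.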